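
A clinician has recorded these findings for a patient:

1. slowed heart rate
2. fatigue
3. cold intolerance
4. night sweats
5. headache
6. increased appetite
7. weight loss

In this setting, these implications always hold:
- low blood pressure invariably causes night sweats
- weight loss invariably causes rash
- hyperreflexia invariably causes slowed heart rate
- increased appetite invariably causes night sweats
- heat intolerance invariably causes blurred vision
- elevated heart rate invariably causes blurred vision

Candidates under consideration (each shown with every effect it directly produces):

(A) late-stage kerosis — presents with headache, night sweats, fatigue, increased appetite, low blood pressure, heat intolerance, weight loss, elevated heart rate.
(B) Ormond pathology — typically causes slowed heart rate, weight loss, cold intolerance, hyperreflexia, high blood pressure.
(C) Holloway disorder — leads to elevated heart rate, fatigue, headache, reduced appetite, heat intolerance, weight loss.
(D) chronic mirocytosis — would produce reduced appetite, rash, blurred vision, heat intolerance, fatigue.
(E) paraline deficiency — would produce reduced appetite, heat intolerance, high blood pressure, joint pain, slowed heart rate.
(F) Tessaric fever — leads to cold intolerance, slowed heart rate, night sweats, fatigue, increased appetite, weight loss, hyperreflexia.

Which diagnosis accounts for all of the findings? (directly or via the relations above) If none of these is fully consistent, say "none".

Testing each hypothesis:
(A) late-stage kerosis — slowed heart rate -; fatigue +; cold intolerance -; night sweats +; headache +; increased appetite +; weight loss +
(B) Ormond pathology — slowed heart rate +; fatigue -; cold intolerance +; night sweats -; headache -; increased appetite -; weight loss +
(C) Holloway disorder — fails on slowed heart rate, cold intolerance, night sweats, increased appetite (predicts elevated heart rate, not slowed heart rate; predicts heat intolerance, not cold intolerance; predicts reduced appetite, not increased appetite)
(D) chronic mirocytosis — slowed heart rate -; fatigue +; cold intolerance -; night sweats -; headache -; increased appetite -; weight loss -
(E) paraline deficiency — fails on fatigue, cold intolerance, night sweats, headache, increased appetite, weight loss (predicts heat intolerance, not cold intolerance; predicts reduced appetite, not increased appetite)
(F) Tessaric fever — does not account for headache
Every candidate fails on at least one observation.

none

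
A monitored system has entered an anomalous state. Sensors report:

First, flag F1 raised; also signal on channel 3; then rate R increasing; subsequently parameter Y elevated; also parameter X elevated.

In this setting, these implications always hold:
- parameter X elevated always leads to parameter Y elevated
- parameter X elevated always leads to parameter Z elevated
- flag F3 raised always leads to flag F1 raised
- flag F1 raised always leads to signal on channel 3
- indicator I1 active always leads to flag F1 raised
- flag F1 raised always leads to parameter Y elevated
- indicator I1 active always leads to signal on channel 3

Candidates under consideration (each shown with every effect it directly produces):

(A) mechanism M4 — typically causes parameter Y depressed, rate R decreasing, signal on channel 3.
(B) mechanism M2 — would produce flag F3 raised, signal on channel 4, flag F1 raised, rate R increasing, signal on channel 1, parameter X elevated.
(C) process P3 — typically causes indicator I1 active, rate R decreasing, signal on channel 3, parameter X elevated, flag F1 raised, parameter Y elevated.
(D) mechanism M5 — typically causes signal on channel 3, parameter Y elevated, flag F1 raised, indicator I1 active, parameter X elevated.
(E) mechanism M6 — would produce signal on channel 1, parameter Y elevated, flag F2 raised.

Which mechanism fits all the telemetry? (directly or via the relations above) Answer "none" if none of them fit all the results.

B

Checking each candidate against the observations:
(A) mechanism M4 — flag F1 raised ✗; signal on channel 3 ✓; rate R increasing ✗; parameter Y elevated ✗; parameter X elevated ✗
(B) mechanism M2 — accounts for every observation (signal on channel 3 by flag F1 raised → signal on channel 3)
(C) process P3 — flag F1 raised ✓; signal on channel 3 ✓; rate R increasing ✗; parameter Y elevated ✓; parameter X elevated ✓
(D) mechanism M5 — flag F1 raised ✓; signal on channel 3 ✓; rate R increasing ✗; parameter Y elevated ✓; parameter X elevated ✓
(E) mechanism M6 — flag F1 raised ✗; signal on channel 3 ✗; rate R increasing ✗; parameter Y elevated ✓; parameter X elevated ✗
(B) is the only candidate with no mismatches.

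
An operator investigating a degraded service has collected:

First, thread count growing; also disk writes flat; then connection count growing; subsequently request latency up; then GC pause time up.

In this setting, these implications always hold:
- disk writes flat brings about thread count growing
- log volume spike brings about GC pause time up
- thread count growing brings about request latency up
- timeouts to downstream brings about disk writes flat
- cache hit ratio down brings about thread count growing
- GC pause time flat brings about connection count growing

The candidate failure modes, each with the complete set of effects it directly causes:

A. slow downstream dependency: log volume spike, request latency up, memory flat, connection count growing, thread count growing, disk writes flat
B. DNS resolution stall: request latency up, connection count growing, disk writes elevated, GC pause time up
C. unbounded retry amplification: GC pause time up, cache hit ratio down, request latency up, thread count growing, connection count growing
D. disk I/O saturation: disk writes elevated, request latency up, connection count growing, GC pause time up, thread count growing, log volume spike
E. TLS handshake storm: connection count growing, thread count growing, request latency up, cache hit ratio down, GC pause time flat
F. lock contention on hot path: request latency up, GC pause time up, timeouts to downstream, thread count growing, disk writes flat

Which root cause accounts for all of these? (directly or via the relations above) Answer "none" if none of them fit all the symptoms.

A

For each candidate, compare predicted effects to what was observed:
(A) slow downstream dependency — thread count growing ✓; disk writes flat ✓; connection count growing ✓; request latency up ✓; GC pause time up ✓ (via log volume spike → GC pause time up)
(B) DNS resolution stall — fails on thread count growing, disk writes flat (predicts disk writes elevated, not disk writes flat)
(C) unbounded retry amplification — thread count growing ✓; disk writes flat ✗; connection count growing ✓; request latency up ✓; GC pause time up ✓
(D) disk I/O saturation — fails on disk writes flat (predicts disk writes elevated, not disk writes flat)
(E) TLS handshake storm — thread count growing ✓; disk writes flat ✗; connection count growing ✓; request latency up ✓; GC pause time up ✗
(F) lock contention on hot path — thread count growing ✓; disk writes flat ✓; connection count growing ✗; request latency up ✓; GC pause time up ✓
(A) alone accounts for all the evidence.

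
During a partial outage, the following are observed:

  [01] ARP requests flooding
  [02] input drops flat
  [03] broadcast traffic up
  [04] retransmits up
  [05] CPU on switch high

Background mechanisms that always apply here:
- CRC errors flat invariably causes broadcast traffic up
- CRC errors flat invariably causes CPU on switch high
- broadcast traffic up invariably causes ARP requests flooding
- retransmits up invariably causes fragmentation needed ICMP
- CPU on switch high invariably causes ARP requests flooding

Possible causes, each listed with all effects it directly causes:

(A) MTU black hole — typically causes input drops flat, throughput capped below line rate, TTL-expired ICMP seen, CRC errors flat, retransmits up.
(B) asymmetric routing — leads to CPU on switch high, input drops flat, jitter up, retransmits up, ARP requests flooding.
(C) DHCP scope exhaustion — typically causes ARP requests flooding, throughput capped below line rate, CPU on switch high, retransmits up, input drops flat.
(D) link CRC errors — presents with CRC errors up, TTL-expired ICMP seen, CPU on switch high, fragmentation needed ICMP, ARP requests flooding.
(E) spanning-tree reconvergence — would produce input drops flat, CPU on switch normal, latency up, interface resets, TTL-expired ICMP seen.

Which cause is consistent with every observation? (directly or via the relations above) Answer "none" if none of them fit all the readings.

A

Testing each hypothesis:
(A) MTU black hole — ARP requests flooding yes (via CRC errors flat → broadcast traffic up → ARP requests flooding); input drops flat yes; broadcast traffic up yes (via CRC errors flat → broadcast traffic up); retransmits up yes; CPU on switch high yes (via CRC errors flat → CPU on switch high)
(B) asymmetric routing — does not account for broadcast traffic up
(C) DHCP scope exhaustion — does not account for broadcast traffic up
(D) link CRC errors — ARP requests flooding yes; input drops flat NO; broadcast traffic up NO; retransmits up NO; CPU on switch high yes
(E) spanning-tree reconvergence — ARP requests flooding NO; input drops flat yes; broadcast traffic up NO; retransmits up NO; CPU on switch high NO
Only (A) is consistent with every observation.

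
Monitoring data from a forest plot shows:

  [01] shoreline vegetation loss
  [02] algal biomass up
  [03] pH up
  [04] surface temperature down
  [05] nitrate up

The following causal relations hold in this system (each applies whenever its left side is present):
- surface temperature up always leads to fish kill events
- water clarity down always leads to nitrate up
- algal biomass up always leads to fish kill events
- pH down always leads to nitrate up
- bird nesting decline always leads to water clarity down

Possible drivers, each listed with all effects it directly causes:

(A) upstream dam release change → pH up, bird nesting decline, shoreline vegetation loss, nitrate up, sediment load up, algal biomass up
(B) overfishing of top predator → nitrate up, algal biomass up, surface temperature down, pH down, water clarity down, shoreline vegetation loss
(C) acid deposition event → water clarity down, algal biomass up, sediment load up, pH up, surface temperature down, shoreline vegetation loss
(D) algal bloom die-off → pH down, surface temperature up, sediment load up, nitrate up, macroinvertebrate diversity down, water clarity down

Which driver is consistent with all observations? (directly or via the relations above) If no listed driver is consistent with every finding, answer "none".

C

Checking each candidate against the observations:
(A) upstream dam release change — shoreline vegetation loss yes; algal biomass up yes; pH up yes; surface temperature down NO; nitrate up yes
(B) overfishing of top predator — shoreline vegetation loss yes; algal biomass up yes; pH up NO; surface temperature down yes; nitrate up yes
(C) acid deposition event — accounts for every observation (nitrate up by water clarity down → nitrate up)
(D) algal bloom die-off — fails on shoreline vegetation loss, algal biomass up, pH up, surface temperature down (predicts pH down, not pH up; predicts surface temperature up, not surface temperature down)
(C) alone accounts for all the evidence.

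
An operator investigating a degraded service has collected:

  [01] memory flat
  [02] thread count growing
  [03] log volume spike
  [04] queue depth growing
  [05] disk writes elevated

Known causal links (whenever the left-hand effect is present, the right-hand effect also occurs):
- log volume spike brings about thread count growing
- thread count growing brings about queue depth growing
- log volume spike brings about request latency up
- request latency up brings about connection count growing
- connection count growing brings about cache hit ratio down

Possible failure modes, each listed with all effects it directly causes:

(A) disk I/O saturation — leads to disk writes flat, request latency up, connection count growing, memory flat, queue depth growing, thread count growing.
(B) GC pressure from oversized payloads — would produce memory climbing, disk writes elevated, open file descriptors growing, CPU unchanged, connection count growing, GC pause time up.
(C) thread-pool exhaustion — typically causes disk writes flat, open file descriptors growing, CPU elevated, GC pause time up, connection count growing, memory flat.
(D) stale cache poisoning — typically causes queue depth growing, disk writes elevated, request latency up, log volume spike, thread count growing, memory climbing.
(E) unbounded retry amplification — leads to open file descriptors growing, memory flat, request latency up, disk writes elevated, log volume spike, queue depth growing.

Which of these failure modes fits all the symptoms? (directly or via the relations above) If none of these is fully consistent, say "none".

Checking each candidate against the observations:
(A) disk I/O saturation — fails on log volume spike, disk writes elevated (predicts disk writes flat, not disk writes elevated)
(B) GC pressure from oversized payloads — fails on memory flat, thread count growing, log volume spike, queue depth growing (predicts memory climbing, not memory flat)
(C) thread-pool exhaustion — fails on thread count growing, log volume spike, queue depth growing, disk writes elevated (predicts disk writes flat, not disk writes elevated)
(D) stale cache poisoning — memory flat miss; thread count growing match; log volume spike match; queue depth growing match; disk writes elevated match
(E) unbounded retry amplification — memory flat match; thread count growing match (by log volume spike → thread count growing); log volume spike match; queue depth growing match; disk writes elevated match
(E) alone accounts for all the evidence.

E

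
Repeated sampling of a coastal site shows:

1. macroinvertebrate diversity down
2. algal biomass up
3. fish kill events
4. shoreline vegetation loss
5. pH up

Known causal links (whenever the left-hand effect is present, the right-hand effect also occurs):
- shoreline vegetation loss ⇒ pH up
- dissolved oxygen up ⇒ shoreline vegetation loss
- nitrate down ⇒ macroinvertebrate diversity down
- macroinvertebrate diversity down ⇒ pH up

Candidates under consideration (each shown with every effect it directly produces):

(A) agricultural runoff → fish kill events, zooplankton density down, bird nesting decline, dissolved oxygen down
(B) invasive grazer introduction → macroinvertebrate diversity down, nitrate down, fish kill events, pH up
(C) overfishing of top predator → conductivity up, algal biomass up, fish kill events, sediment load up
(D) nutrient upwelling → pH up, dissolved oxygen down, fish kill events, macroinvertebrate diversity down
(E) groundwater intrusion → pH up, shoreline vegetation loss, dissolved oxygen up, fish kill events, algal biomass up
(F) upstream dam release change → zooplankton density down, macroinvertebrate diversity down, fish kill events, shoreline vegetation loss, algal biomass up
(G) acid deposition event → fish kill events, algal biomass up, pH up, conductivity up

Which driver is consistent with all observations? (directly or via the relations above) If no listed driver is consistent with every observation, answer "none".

Testing each hypothesis:
(A) agricultural runoff — macroinvertebrate diversity down miss; algal biomass up miss; fish kill events match; shoreline vegetation loss miss; pH up miss
(B) invasive grazer introduction — macroinvertebrate diversity down match; algal biomass up miss; fish kill events match; shoreline vegetation loss miss; pH up match
(C) overfishing of top predator — does not account for macroinvertebrate diversity down, shoreline vegetation loss, pH up
(D) nutrient upwelling — macroinvertebrate diversity down match; algal biomass up miss; fish kill events match; shoreline vegetation loss miss; pH up match
(E) groundwater intrusion — macroinvertebrate diversity down miss; algal biomass up match; fish kill events match; shoreline vegetation loss match; pH up match
(F) upstream dam release change — accounts for every observation (pH up through shoreline vegetation loss → pH up)
(G) acid deposition event — macroinvertebrate diversity down miss; algal biomass up match; fish kill events match; shoreline vegetation loss miss; pH up match
(F) is the only candidate with no mismatches.

F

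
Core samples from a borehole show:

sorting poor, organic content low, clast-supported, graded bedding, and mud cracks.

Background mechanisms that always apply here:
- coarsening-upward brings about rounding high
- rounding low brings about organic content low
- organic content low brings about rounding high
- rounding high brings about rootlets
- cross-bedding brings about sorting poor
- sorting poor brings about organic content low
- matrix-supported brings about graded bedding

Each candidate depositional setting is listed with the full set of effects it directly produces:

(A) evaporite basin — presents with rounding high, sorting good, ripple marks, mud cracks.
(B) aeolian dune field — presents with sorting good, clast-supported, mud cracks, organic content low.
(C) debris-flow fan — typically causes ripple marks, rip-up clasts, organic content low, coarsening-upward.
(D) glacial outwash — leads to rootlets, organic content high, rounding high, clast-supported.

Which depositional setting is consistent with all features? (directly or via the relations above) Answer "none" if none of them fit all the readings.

none

Per-candidate check:
(A) evaporite basin — fails on sorting poor, organic content low, clast-supported, graded bedding (predicts sorting good, not sorting poor)
(B) aeolian dune field — fails on sorting poor, graded bedding (predicts sorting good, not sorting poor)
(C) debris-flow fan — sorting poor miss; organic content low match; clast-supported miss; graded bedding miss; mud cracks miss
(D) glacial outwash — fails on sorting poor, organic content low, graded bedding, mud cracks (predicts organic content high, not organic content low)
Every candidate fails on at least one observation.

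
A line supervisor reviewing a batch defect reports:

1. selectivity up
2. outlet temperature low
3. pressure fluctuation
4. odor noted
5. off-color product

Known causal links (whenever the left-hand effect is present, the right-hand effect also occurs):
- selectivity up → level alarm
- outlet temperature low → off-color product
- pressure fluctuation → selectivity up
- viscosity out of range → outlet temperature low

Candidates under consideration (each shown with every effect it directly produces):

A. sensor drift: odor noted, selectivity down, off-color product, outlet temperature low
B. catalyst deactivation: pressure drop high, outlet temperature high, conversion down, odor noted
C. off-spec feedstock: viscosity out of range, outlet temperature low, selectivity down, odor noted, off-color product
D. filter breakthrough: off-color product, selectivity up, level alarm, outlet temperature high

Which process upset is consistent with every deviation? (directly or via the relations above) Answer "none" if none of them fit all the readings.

none

Per-candidate check:
(A) sensor drift — selectivity up NO; outlet temperature low yes; pressure fluctuation NO; odor noted yes; off-color product yes
(B) catalyst deactivation — fails on selectivity up, outlet temperature low, pressure fluctuation, off-color product (predicts outlet temperature high, not outlet temperature low)
(C) off-spec feedstock — fails on selectivity up, pressure fluctuation (predicts selectivity down, not selectivity up)
(D) filter breakthrough — selectivity up yes; outlet temperature low NO; pressure fluctuation NO; odor noted NO; off-color product yes
None of the listed candidates fits everything.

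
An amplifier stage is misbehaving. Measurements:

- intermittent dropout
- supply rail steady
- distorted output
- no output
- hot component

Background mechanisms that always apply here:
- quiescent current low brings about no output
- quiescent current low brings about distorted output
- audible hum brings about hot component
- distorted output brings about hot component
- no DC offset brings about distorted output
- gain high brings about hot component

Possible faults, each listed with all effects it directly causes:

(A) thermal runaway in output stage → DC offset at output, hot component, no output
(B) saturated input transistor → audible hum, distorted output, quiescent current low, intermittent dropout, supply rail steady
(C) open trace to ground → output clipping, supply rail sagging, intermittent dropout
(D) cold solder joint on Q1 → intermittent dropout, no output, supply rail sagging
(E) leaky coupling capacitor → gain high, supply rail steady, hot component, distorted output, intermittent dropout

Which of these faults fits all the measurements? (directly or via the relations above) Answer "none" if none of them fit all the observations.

B

Per-candidate check:
(A) thermal runaway in output stage — does not account for intermittent dropout, supply rail steady, distorted output
(B) saturated input transistor — intermittent dropout +; supply rail steady +; distorted output +; no output + (through quiescent current low → no output); hot component + (through audible hum → hot component)
(C) open trace to ground — intermittent dropout +; supply rail steady -; distorted output -; no output -; hot component -
(D) cold solder joint on Q1 — fails on supply rail steady, distorted output, hot component (predicts supply rail sagging, not supply rail steady)
(E) leaky coupling capacitor — does not account for no output
(B) alone accounts for all the evidence.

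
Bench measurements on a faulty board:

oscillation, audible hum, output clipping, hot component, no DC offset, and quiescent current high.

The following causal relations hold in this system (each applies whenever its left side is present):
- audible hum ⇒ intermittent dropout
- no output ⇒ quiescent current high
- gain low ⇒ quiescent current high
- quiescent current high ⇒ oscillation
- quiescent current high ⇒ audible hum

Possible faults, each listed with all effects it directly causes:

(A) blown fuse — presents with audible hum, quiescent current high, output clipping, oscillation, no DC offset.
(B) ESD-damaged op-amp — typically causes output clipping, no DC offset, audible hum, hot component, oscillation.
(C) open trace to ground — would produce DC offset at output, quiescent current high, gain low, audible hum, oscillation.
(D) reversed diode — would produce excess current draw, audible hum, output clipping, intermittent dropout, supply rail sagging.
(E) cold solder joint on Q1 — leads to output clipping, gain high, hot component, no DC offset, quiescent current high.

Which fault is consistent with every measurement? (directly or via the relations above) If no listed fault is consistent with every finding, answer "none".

Checking each candidate against the observations:
(A) blown fuse — oscillation yes; audible hum yes; output clipping yes; hot component NO; no DC offset yes; quiescent current high yes
(B) ESD-damaged op-amp — does not account for quiescent current high
(C) open trace to ground — fails on output clipping, hot component, no DC offset (predicts DC offset at output, not no DC offset)
(D) reversed diode — does not account for oscillation, hot component, no DC offset, quiescent current high
(E) cold solder joint on Q1 — oscillation yes (via quiescent current high → oscillation); audible hum yes (via quiescent current high → audible hum); output clipping yes; hot component yes; no DC offset yes; quiescent current high yes
(E) is the only candidate with no mismatches.

E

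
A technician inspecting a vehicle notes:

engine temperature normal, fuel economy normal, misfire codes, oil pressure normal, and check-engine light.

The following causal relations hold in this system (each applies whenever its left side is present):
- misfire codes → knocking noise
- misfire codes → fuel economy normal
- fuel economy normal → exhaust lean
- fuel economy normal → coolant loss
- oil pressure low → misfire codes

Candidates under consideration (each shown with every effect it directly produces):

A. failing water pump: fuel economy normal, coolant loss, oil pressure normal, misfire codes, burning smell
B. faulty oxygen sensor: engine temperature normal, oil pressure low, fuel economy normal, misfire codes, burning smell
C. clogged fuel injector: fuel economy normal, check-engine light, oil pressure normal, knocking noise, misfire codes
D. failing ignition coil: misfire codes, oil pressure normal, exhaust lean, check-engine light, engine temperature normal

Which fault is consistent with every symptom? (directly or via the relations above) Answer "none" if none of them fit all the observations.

D

For each candidate, compare predicted effects to what was observed:
(A) failing water pump — does not account for engine temperature normal, check-engine light
(B) faulty oxygen sensor — engine temperature normal yes; fuel economy normal yes; misfire codes yes; oil pressure normal NO; check-engine light NO
(C) clogged fuel injector — does not account for engine temperature normal
(D) failing ignition coil — accounts for every observation (fuel economy normal through misfire codes → fuel economy normal)
(D) is the only candidate with no mismatches.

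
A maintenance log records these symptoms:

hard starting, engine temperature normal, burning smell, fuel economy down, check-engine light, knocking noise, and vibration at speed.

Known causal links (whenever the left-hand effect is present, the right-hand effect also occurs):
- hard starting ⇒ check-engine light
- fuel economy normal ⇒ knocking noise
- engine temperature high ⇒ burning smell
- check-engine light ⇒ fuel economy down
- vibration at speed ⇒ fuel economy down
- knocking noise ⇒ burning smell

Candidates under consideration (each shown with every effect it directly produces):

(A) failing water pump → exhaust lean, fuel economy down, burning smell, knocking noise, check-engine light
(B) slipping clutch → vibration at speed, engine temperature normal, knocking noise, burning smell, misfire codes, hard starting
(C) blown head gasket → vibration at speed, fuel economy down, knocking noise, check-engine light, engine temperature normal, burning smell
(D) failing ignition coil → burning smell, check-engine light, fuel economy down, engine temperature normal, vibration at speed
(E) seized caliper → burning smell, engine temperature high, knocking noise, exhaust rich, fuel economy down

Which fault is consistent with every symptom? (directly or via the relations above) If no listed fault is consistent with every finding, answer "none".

Testing each hypothesis:
(A) failing water pump — hard starting miss; engine temperature normal miss; burning smell match; fuel economy down match; check-engine light match; knocking noise match; vibration at speed miss
(B) slipping clutch — accounts for every observation (fuel economy down via vibration at speed → fuel economy down)
(C) blown head gasket — does not account for hard starting
(D) failing ignition coil — hard starting miss; engine temperature normal match; burning smell match; fuel economy down match; check-engine light match; knocking noise miss; vibration at speed match
(E) seized caliper — hard starting miss; engine temperature normal miss; burning smell match; fuel economy down match; check-engine light miss; knocking noise match; vibration at speed miss
(B) is the only candidate with no mismatches.

B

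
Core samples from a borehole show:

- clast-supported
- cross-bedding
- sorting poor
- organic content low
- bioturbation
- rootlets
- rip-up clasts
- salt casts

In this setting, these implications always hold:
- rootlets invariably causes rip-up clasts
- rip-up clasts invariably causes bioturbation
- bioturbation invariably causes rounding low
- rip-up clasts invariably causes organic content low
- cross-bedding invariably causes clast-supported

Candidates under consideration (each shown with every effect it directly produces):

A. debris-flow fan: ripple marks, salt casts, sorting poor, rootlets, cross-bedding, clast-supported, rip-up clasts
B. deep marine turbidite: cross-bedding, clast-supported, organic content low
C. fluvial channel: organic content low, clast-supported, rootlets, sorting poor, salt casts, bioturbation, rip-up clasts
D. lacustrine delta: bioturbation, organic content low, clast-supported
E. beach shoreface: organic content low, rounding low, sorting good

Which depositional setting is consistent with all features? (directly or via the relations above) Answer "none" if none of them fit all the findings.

Testing each hypothesis:
(A) debris-flow fan — clast-supported yes; cross-bedding yes; sorting poor yes; organic content low yes (via rip-up clasts → organic content low); bioturbation yes (via rip-up clasts → bioturbation); rootlets yes; rip-up clasts yes; salt casts yes
(B) deep marine turbidite — clast-supported yes; cross-bedding yes; sorting poor NO; organic content low yes; bioturbation NO; rootlets NO; rip-up clasts NO; salt casts NO
(C) fluvial channel — clast-supported yes; cross-bedding NO; sorting poor yes; organic content low yes; bioturbation yes; rootlets yes; rip-up clasts yes; salt casts yes
(D) lacustrine delta — does not account for cross-bedding, sorting poor, rootlets, rip-up clasts, salt casts
(E) beach shoreface — clast-supported NO; cross-bedding NO; sorting poor NO; organic content low yes; bioturbation NO; rootlets NO; rip-up clasts NO; salt casts NO
Only (A) is consistent with every observation.

A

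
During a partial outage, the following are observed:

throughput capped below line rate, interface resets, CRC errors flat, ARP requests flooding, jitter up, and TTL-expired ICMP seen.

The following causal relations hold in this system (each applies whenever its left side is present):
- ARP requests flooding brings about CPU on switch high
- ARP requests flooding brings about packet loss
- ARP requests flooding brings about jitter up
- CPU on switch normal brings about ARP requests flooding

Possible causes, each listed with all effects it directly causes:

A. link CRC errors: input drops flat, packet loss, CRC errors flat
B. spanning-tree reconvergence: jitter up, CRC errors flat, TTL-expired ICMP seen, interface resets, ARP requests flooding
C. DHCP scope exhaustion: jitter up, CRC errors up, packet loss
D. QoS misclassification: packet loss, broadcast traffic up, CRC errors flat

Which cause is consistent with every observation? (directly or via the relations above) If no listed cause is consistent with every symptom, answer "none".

none

Testing each hypothesis:
(A) link CRC errors — throughput capped below line rate -; interface resets -; CRC errors flat +; ARP requests flooding -; jitter up -; TTL-expired ICMP seen -
(B) spanning-tree reconvergence — does not account for throughput capped below line rate
(C) DHCP scope exhaustion — fails on throughput capped below line rate, interface resets, CRC errors flat, ARP requests flooding, TTL-expired ICMP seen (predicts CRC errors up, not CRC errors flat)
(D) QoS misclassification — does not account for throughput capped below line rate, interface resets, ARP requests flooding, jitter up, TTL-expired ICMP seen
None of the listed candidates fits everything.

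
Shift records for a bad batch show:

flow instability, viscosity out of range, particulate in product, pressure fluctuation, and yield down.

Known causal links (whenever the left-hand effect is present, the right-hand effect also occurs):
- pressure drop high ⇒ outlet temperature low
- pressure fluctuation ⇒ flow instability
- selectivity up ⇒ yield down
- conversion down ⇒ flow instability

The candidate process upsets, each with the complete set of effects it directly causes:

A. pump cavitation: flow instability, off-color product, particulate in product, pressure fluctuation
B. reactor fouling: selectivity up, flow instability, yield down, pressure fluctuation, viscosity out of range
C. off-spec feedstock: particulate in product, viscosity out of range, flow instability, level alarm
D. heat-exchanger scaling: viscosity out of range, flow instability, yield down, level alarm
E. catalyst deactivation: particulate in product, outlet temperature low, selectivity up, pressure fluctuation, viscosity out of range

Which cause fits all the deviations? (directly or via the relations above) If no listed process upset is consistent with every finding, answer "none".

E

Per-candidate check:
(A) pump cavitation — flow instability +; viscosity out of range -; particulate in product +; pressure fluctuation +; yield down -
(B) reactor fouling — does not account for particulate in product
(C) off-spec feedstock — flow instability +; viscosity out of range +; particulate in product +; pressure fluctuation -; yield down -
(D) heat-exchanger scaling — flow instability +; viscosity out of range +; particulate in product -; pressure fluctuation -; yield down +
(E) catalyst deactivation — flow instability + (through pressure fluctuation → flow instability); viscosity out of range +; particulate in product +; pressure fluctuation +; yield down + (through selectivity up → yield down)
Only (E) is consistent with every observation.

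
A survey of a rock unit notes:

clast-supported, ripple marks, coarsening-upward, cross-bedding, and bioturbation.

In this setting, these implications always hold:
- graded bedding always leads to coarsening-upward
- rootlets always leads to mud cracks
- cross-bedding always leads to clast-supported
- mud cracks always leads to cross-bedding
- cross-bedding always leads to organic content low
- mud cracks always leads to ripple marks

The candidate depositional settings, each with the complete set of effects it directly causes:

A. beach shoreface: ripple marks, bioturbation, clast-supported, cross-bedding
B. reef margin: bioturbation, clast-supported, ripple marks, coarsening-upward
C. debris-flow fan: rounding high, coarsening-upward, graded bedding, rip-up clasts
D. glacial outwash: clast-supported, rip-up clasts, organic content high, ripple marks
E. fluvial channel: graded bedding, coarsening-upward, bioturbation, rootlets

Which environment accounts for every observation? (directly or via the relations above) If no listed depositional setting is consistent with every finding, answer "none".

For each candidate, compare predicted effects to what was observed:
(A) beach shoreface — does not account for coarsening-upward
(B) reef margin — does not account for cross-bedding
(C) debris-flow fan — clast-supported -; ripple marks -; coarsening-upward +; cross-bedding -; bioturbation -
(D) glacial outwash — clast-supported +; ripple marks +; coarsening-upward -; cross-bedding -; bioturbation -
(E) fluvial channel — clast-supported + (via rootlets → mud cracks → cross-bedding → clast-supported); ripple marks + (via rootlets → mud cracks → ripple marks); coarsening-upward +; cross-bedding + (via rootlets → mud cracks → cross-bedding); bioturbation +
(E) is the only candidate with no mismatches.

E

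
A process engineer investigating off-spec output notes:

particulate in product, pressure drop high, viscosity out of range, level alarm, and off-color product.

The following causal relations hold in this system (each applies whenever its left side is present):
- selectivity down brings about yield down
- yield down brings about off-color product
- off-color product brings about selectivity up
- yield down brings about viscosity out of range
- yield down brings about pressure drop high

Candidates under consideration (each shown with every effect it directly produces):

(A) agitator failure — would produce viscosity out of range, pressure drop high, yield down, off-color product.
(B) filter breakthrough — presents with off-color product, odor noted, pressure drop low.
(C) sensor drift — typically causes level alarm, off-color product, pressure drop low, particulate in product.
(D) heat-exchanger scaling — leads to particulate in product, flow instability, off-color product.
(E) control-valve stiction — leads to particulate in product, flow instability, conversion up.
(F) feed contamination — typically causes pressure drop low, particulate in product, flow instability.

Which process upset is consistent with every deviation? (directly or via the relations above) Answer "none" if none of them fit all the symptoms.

For each candidate, compare predicted effects to what was observed:
(A) agitator failure — does not account for particulate in product, level alarm
(B) filter breakthrough — fails on particulate in product, pressure drop high, viscosity out of range, level alarm (predicts pressure drop low, not pressure drop high)
(C) sensor drift — particulate in product yes; pressure drop high NO; viscosity out of range NO; level alarm yes; off-color product yes
(D) heat-exchanger scaling — particulate in product yes; pressure drop high NO; viscosity out of range NO; level alarm NO; off-color product yes
(E) control-valve stiction — particulate in product yes; pressure drop high NO; viscosity out of range NO; level alarm NO; off-color product NO
(F) feed contamination — particulate in product yes; pressure drop high NO; viscosity out of range NO; level alarm NO; off-color product NO
None of the listed candidates fits everything.

none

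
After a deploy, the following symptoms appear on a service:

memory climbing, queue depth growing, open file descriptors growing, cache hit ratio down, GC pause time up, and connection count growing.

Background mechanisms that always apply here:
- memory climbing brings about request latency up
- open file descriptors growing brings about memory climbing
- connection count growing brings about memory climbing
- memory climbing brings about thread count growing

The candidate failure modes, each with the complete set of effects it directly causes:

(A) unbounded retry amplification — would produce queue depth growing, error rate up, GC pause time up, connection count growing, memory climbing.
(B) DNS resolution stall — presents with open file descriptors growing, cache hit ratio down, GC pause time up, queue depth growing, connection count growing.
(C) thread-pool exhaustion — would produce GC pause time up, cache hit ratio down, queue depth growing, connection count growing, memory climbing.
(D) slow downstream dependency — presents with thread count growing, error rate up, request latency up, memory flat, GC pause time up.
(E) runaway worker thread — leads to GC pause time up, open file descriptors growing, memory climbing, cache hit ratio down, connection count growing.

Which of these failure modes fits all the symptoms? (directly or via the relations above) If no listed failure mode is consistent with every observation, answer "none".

Checking each candidate against the observations:
(A) unbounded retry amplification — does not account for open file descriptors growing, cache hit ratio down
(B) DNS resolution stall — memory climbing match (via open file descriptors growing → memory climbing); queue depth growing match; open file descriptors growing match; cache hit ratio down match; GC pause time up match; connection count growing match
(C) thread-pool exhaustion — memory climbing match; queue depth growing match; open file descriptors growing miss; cache hit ratio down match; GC pause time up match; connection count growing match
(D) slow downstream dependency — fails on memory climbing, queue depth growing, open file descriptors growing, cache hit ratio down, connection count growing (predicts memory flat, not memory climbing)
(E) runaway worker thread — memory climbing match; queue depth growing miss; open file descriptors growing match; cache hit ratio down match; GC pause time up match; connection count growing match
(B) alone accounts for all the evidence.

B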